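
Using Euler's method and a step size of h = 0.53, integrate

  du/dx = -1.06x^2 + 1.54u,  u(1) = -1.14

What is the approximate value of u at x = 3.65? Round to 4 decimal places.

-56.6968

Euler: u_{n+1} = u_n + h·f(x_n, u_n).
x=1.000000, u=-1.140000: f=-2.815600 → u ← -1.140000 + 0.53·(-2.815600) = -2.632268
x=1.530000, u=-2.632268: f=-6.535047 → u ← -2.632268 + 0.53·(-6.535047) = -6.095843
x=2.060000, u=-6.095843: f=-13.885814 → u ← -6.095843 + 0.53·(-13.885814) = -13.455324
x=2.590000, u=-13.455324: f=-27.831785 → u ← -13.455324 + 0.53·(-27.831785) = -28.206170
x=3.120000, u=-28.206170: f=-53.755966 → u ← -28.206170 + 0.53·(-53.755966) = -56.696832
u(3.65) ≈ -56.6968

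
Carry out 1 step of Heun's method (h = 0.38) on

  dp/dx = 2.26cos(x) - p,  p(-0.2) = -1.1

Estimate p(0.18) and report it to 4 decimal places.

Heun: k1 = f(x_n, p_n); k2 = f(x_n + h, p_n + h·k1); p_{n+1} = p_n + (h/2)·(k1 + k2).
x=-0.200000, p=-1.100000:
  k1 = f(-0.200000, -1.100000) = 3.314950
  k2 = f(0.180000, 0.159681) = 2.063806
  p ← -1.100000 + (0.38/2)·(3.314950 + 2.063806) = -0.078036
p(0.18) ≈ -0.0780

-0.0780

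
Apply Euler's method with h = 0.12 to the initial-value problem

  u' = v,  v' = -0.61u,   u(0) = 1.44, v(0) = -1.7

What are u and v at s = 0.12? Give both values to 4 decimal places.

1.2360, -1.8054

Euler on (u,v): u_{n+1} = u_n + h·u', v_{n+1} = v_n + h·v'.
0.000000: (1.440000, -1.700000); f=(-1.700000, -0.878400) → (1.236000, -1.805408)
(u(0.12), v(0.12)) ≈ (1.2360, -1.8054)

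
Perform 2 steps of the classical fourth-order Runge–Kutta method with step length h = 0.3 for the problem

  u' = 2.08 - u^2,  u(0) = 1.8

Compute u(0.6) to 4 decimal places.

1.5011

RK4: k1 = f(x_n, u_n); k2 = f(x_n + h/2, u_n + (h/2)·k1); k3 = f(x_n + h/2, u_n + (h/2)·k2); k4 = f(x_n + h, u_n + h·k3); u_{n+1} = u_n + (h/6)·(k1 + 2k2 + 2k3 + k4).
x=0.000000, u=1.800000:
  k1 = f(0.000000, 1.800000) = -1.160000
  k2 = f(0.150000, 1.626000) = -0.563876
  k3 = f(0.150000, 1.715419) = -0.862661
  k4 = f(0.300000, 1.541202) = -0.295303
  u ← 1.800000 + (0.3/6)·(k1 + 2k2 + 2k3 + k4) = 1.584581
x=0.300000, u=1.584581:
  k1 = f(0.300000, 1.584581) = -0.430897
  k2 = f(0.450000, 1.519947) = -0.230238
  k3 = f(0.450000, 1.550046) = -0.322641
  k4 = f(0.600000, 1.487789) = -0.133516
  u ← 1.584581 + (0.3/6)·(k1 + 2k2 + 2k3 + k4) = 1.501073
u(0.6) ≈ 1.5011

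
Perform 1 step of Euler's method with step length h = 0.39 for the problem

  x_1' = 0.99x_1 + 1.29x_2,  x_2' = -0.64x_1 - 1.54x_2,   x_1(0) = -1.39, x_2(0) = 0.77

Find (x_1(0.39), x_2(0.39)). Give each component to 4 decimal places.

-1.5393, 0.6545

Euler on (x_1,x_2): x_1_{n+1} = x_1_n + h·x_1', x_2_{n+1} = x_2_n + h·x_2'.
0.000000: (-1.390000, 0.770000); f=(-0.382800, -0.296200) → (-1.539292, 0.654482)
(x_1(0.39), x_2(0.39)) ≈ (-1.5393, 0.6545)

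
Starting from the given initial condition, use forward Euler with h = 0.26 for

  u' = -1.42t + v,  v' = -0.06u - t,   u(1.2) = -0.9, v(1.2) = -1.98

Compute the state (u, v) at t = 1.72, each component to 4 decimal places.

-2.9891, -2.6286

Euler on (u,v): u_{n+1} = u_n + h·u', v_{n+1} = v_n + h·v'.
1.200000: (-0.900000, -1.980000); f=(-3.684000, -1.146000) → (-1.857840, -2.277960)
1.460000: (-1.857840, -2.277960); f=(-4.351160, -1.348530) → (-2.989142, -2.628578)
(u(1.72), v(1.72)) ≈ (-2.9891, -2.6286)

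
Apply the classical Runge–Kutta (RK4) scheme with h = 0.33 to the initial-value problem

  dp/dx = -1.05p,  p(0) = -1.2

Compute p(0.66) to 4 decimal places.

-0.6002

RK4: k1 = f(x_n, p_n); k2 = f(x_n + h/2, p_n + (h/2)·k1); k3 = f(x_n + h/2, p_n + (h/2)·k2); k4 = f(x_n + h, p_n + h·k3); p_{n+1} = p_n + (h/6)·(k1 + 2k2 + 2k3 + k4).
x=0.000000, p=-1.200000:
  k1 = f(0.000000, -1.200000) = 1.260000
  k2 = f(0.165000, -0.992100) = 1.041705
  k3 = f(0.165000, -1.028119) = 1.079525
  k4 = f(0.330000, -0.843757) = 0.885945
  p ← -1.200000 + (0.33/6)·(k1 + 2k2 + 2k3 + k4) = -0.848638
x=0.330000, p=-0.848638:
  k1 = f(0.330000, -0.848638) = 0.891070
  k2 = f(0.495000, -0.701611) = 0.736692
  k3 = f(0.495000, -0.727084) = 0.763438
  k4 = f(0.660000, -0.596703) = 0.626538
  p ← -0.848638 + (0.33/6)·(k1 + 2k2 + 2k3 + k4) = -0.600155
p(0.66) ≈ -0.6002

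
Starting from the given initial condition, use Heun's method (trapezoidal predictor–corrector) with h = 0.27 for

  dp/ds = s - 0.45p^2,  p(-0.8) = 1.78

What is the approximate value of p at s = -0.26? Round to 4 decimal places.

1.0536

Heun: k1 = f(s_n, p_n); k2 = f(s_n + h, p_n + h·k1); p_{n+1} = p_n + (h/2)·(k1 + k2).
s=-0.800000, p=1.780000:
  k1 = f(-0.800000, 1.780000) = -2.225780
  k2 = f(-0.530000, 1.179039) = -1.155560
  p ← 1.780000 + (0.27/2)·(-2.225780 + (-1.155560)) = 1.323519
s=-0.530000, p=1.323519:
  k1 = f(-0.530000, 1.323519) = -1.318266
  k2 = f(-0.260000, 0.967587) = -0.681301
  p ← 1.323519 + (0.27/2)·(-1.318266 + (-0.681301)) = 1.053577
p(-0.26) ≈ 1.0536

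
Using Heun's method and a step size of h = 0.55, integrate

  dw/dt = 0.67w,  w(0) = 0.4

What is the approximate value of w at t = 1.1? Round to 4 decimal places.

Heun: k1 = f(t_n, w_n); k2 = f(t_n + h, w_n + h·k1); w_{n+1} = w_n + (h/2)·(k1 + k2).
t=0.000000, w=0.400000:
  k1 = f(0.000000, 0.400000) = 0.268000
  k2 = f(0.550000, 0.547400) = 0.366758
  w ← 0.400000 + (0.55/2)·(0.268000 + 0.366758) = 0.574558
t=0.550000, w=0.574558:
  k1 = f(0.550000, 0.574558) = 0.384954
  k2 = f(1.100000, 0.786283) = 0.526810
  w ← 0.574558 + (0.55/2)·(0.384954 + 0.526810) = 0.825294
w(1.1) ≈ 0.8253

0.8253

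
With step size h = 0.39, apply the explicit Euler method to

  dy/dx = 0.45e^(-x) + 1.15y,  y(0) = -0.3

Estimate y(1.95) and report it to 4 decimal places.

-0.4947

Euler: y_{n+1} = y_n + h·f(x_n, y_n).
x=0.000000, y=-0.300000: f=0.105000 → y ← -0.300000 + 0.39·0.105000 = -0.259050
x=0.390000, y=-0.259050: f=0.006768 → y ← -0.259050 + 0.39·0.006768 = -0.256410
x=0.780000, y=-0.256410: f=-0.088589 → y ← -0.256410 + 0.39·(-0.088589) = -0.290960
x=1.170000, y=-0.290960: f=-0.194939 → y ← -0.290960 + 0.39·(-0.194939) = -0.366987
x=1.560000, y=-0.366987: f=-0.327473 → y ← -0.366987 + 0.39·(-0.327473) = -0.494701
y(1.95) ≈ -0.4947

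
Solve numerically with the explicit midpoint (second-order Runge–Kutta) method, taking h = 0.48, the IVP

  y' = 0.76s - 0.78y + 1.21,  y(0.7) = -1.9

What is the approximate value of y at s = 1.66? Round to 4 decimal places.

Midpoint: k1 = f(s_n, y_n); k2 = f(s_n + h/2, y_n + (h/2)·k1); y_{n+1} = y_n + h·k2.
s=0.700000, y=-1.900000:
  k1 = f(0.700000, -1.900000) = 3.224000
  k2 = f(0.940000, -1.126240) = 2.802867
  y ← -1.900000 + 0.48·2.802867 = -0.554624
s=1.180000, y=-0.554624:
  k1 = f(1.180000, -0.554624) = 2.539407
  k2 = f(1.420000, 0.054834) = 2.246430
  y ← -0.554624 + 0.48·2.246430 = 0.523662
y(1.66) ≈ 0.5237

0.5237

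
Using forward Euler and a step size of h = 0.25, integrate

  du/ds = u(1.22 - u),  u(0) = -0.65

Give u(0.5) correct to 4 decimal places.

-1.4723

Euler: u_{n+1} = u_n + h·f(s_n, u_n).
s=0.000000, u=-0.650000: f=-1.215500 → u ← -0.650000 + 0.25·(-1.215500) = -0.953875
s=0.250000, u=-0.953875: f=-2.073605 → u ← -0.953875 + 0.25·(-2.073605) = -1.472276
u(0.5) ≈ -1.4723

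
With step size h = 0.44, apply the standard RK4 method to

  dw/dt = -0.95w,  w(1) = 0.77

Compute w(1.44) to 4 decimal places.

0.5070

RK4: k1 = f(t_n, w_n); k2 = f(t_n + h/2, w_n + (h/2)·k1); k3 = f(t_n + h/2, w_n + (h/2)·k2); k4 = f(t_n + h, w_n + h·k3); w_{n+1} = w_n + (h/6)·(k1 + 2k2 + 2k3 + k4).
t=1.000000, w=0.770000:
  k1 = f(1.000000, 0.770000) = -0.731500
  k2 = f(1.220000, 0.609070) = -0.578616
  k3 = f(1.220000, 0.642704) = -0.610569
  k4 = f(1.440000, 0.501350) = -0.476282
  w ← 0.770000 + (0.44/6)·(k1 + 2k2 + 2k3 + k4) = 0.507015
w(1.44) ≈ 0.5070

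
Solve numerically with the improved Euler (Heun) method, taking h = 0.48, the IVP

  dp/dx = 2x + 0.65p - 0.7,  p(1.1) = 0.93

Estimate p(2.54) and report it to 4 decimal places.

Heun: k1 = f(x_n, p_n); k2 = f(x_n + h, p_n + h·k1); p_{n+1} = p_n + (h/2)·(k1 + k2).
x=1.100000, p=0.930000:
  k1 = f(1.100000, 0.930000) = 2.104500
  k2 = f(1.580000, 1.940160) = 3.721104
  p ← 0.930000 + (0.48/2)·(2.104500 + 3.721104) = 2.328145
x=1.580000, p=2.328145:
  k1 = f(1.580000, 2.328145) = 3.973294
  k2 = f(2.060000, 4.235326) = 6.172962
  p ← 2.328145 + (0.48/2)·(3.973294 + 6.172962) = 4.763246
x=2.060000, p=4.763246:
  k1 = f(2.060000, 4.763246) = 6.516110
  k2 = f(2.540000, 7.890979) = 9.509137
  p ← 4.763246 + (0.48/2)·(6.516110 + 9.509137) = 8.609306
p(2.54) ≈ 8.6093

8.6093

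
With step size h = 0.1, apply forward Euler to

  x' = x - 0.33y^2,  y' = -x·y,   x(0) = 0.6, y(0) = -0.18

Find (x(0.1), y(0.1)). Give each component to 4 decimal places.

0.6589, -0.1692

Euler on (x,y): x_{n+1} = x_n + h·x', y_{n+1} = y_n + h·y'.
0.000000: (0.600000, -0.180000); f=(0.589308, 0.108000) → (0.658931, -0.169200)
(x(0.1), y(0.1)) ≈ (0.6589, -0.1692)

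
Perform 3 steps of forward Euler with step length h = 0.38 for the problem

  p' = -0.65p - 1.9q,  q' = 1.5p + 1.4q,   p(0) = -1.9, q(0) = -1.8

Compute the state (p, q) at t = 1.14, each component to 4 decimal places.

Euler on (p,q): p_{n+1} = p_n + h·p', q_{n+1} = q_n + h·q'.
0.000000: (-1.900000, -1.800000); f=(4.655000, -5.370000) → (-0.131100, -3.840600)
0.380000: (-0.131100, -3.840600); f=(7.382355, -5.573490) → (2.674195, -5.958526)
0.760000: (2.674195, -5.958526); f=(9.582973, -4.330644) → (6.315725, -7.604171)
(p(1.14), q(1.14)) ≈ (6.3157, -7.6042)

6.3157, -7.6042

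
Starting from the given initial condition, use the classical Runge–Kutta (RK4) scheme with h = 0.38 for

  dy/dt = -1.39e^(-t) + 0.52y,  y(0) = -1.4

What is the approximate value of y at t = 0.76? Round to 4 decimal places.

RK4: k1 = f(t_n, y_n); k2 = f(t_n + h/2, y_n + (h/2)·k1); k3 = f(t_n + h/2, y_n + (h/2)·k2); k4 = f(t_n + h, y_n + h·k3); y_{n+1} = y_n + (h/6)·(k1 + 2k2 + 2k3 + k4).
t=0.000000, y=-1.400000:
  k1 = f(0.000000, -1.400000) = -2.118000
  k2 = f(0.190000, -1.802420) = -2.086732
  k3 = f(0.190000, -1.796479) = -2.083642
  k4 = f(0.380000, -2.191784) = -2.090295
  y ← -1.400000 + (0.38/6)·(k1 + 2k2 + 2k3 + k4) = -2.194773
t=0.380000, y=-2.194773:
  k1 = f(0.380000, -2.194773) = -2.091849
  k2 = f(0.570000, -2.592224) = -2.134037
  k3 = f(0.570000, -2.600240) = -2.138205
  k4 = f(0.760000, -3.007291) = -2.213847
  y ← -2.194773 + (0.38/6)·(k1 + 2k2 + 2k3 + k4) = -3.008617
y(0.76) ≈ -3.0086

-3.0086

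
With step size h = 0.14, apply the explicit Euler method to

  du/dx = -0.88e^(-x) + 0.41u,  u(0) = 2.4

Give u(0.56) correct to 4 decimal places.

2.5555

Euler: u_{n+1} = u_n + h·f(x_n, u_n).
x=0.000000, u=2.400000: f=0.104000 → u ← 2.400000 + 0.14·0.104000 = 2.414560
x=0.140000, u=2.414560: f=0.224934 → u ← 2.414560 + 0.14·0.224934 = 2.446051
x=0.280000, u=2.446051: f=0.337791 → u ← 2.446051 + 0.14·0.337791 = 2.493342
x=0.420000, u=2.493342: f=0.444069 → u ← 2.493342 + 0.14·0.444069 = 2.555511
u(0.56) ≈ 2.5555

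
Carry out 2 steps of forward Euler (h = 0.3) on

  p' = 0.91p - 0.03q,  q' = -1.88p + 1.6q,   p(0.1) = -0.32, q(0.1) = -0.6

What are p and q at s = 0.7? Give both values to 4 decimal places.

-0.5053, -0.8204

Euler on (p,q): p_{n+1} = p_n + h·p', q_{n+1} = q_n + h·q'.
0.100000: (-0.320000, -0.600000); f=(-0.273200, -0.358400) → (-0.401960, -0.707520)
0.400000: (-0.401960, -0.707520); f=(-0.344558, -0.376347) → (-0.505327, -0.820424)
(p(0.7), q(0.7)) ≈ (-0.5053, -0.8204)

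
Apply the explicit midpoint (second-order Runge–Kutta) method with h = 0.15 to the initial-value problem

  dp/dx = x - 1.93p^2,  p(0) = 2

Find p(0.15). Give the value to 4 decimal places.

Midpoint: k1 = f(x_n, p_n); k2 = f(x_n + h/2, p_n + (h/2)·k1); p_{n+1} = p_n + h·k2.
x=0.000000, p=2.000000:
  k1 = f(0.000000, 2.000000) = -7.720000
  k2 = f(0.075000, 1.421000) = -3.822135
  p ← 2.000000 + 0.15·(-3.822135) = 1.426680
p(0.15) ≈ 1.4267

1.4267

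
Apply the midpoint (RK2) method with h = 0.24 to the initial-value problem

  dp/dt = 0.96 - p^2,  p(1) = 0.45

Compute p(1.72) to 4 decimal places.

Midpoint: k1 = f(t_n, p_n); k2 = f(t_n + h/2, p_n + (h/2)·k1); p_{n+1} = p_n + h·k2.
t=1.000000, p=0.450000:
  k1 = f(1.000000, 0.450000) = 0.757500
  k2 = f(1.120000, 0.540900) = 0.667427
  p ← 0.450000 + 0.24·0.667427 = 0.610183
t=1.240000, p=0.610183:
  k1 = f(1.240000, 0.610183) = 0.587677
  k2 = f(1.360000, 0.680704) = 0.496642
  p ← 0.610183 + 0.24·0.496642 = 0.729377
t=1.480000, p=0.729377:
  k1 = f(1.480000, 0.729377) = 0.428010
  k2 = f(1.600000, 0.780738) = 0.350448
  p ← 0.729377 + 0.24·0.350448 = 0.813484
p(1.72) ≈ 0.8135

0.8135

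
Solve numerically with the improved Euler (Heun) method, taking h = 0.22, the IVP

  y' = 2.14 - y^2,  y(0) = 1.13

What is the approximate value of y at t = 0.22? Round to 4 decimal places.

1.2687

Heun: k1 = f(t_n, y_n); k2 = f(t_n + h, y_n + h·k1); y_{n+1} = y_n + (h/2)·(k1 + k2).
t=0.000000, y=1.130000:
  k1 = f(0.000000, 1.130000) = 0.863100
  k2 = f(0.220000, 1.319882) = 0.397912
  y ← 1.130000 + (0.22/2)·(0.863100 + 0.397912) = 1.268711
y(0.22) ≈ 1.2687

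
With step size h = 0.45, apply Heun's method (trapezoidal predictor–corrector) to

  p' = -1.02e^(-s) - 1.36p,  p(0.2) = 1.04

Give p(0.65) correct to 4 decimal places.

0.4056

Heun: k1 = f(s_n, p_n); k2 = f(s_n + h, p_n + h·k1); p_{n+1} = p_n + (h/2)·(k1 + k2).
s=0.200000, p=1.040000:
  k1 = f(0.200000, 1.040000) = -2.249505
  k2 = f(0.650000, 0.027723) = -0.570189
  p ← 1.040000 + (0.45/2)·(-2.249505 + (-0.570189)) = 0.405569
p(0.65) ≈ 0.4056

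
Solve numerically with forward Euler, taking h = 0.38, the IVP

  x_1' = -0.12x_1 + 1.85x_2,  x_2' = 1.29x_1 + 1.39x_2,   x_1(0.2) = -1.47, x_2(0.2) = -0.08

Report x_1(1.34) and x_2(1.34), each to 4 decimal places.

-3.3030, -4.0347

Euler on (x_1,x_2): x_1_{n+1} = x_1_n + h·x_1', x_2_{n+1} = x_2_n + h·x_2'.
0.200000: (-1.470000, -0.080000); f=(0.028400, -2.007500) → (-1.459208, -0.842850)
0.580000: (-1.459208, -0.842850); f=(-1.384168, -3.053940) → (-1.985192, -2.003347)
0.960000: (-1.985192, -2.003347); f=(-3.467969, -5.345550) → (-3.303020, -4.034656)
(x_1(1.34), x_2(1.34)) ≈ (-3.3030, -4.0347)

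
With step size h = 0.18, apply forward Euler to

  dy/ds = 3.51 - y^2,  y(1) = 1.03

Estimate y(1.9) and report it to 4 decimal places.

1.8672

Euler: y_{n+1} = y_n + h·f(s_n, y_n).
s=1.000000, y=1.030000: f=2.449100 → y ← 1.030000 + 0.18·2.449100 = 1.470838
s=1.180000, y=1.470838: f=1.346636 → y ← 1.470838 + 0.18·1.346636 = 1.713232
s=1.360000, y=1.713232: f=0.574835 → y ← 1.713232 + 0.18·0.574835 = 1.816703
s=1.540000, y=1.816703: f=0.209591 → y ← 1.816703 + 0.18·0.209591 = 1.854429
s=1.720000, y=1.854429: f=0.071093 → y ← 1.854429 + 0.18·0.071093 = 1.867226
y(1.9) ≈ 1.8672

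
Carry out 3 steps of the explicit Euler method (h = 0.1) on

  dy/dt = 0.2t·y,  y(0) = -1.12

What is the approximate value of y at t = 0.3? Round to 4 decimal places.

Euler: y_{n+1} = y_n + h·f(t_n, y_n).
t=0.000000, y=-1.120000: f=0.000000 → y ← -1.120000 + 0.1·0.000000 = -1.120000
t=0.100000, y=-1.120000: f=-0.022400 → y ← -1.120000 + 0.1·(-0.022400) = -1.122240
t=0.200000, y=-1.122240: f=-0.044890 → y ← -1.122240 + 0.1·(-0.044890) = -1.126729
y(0.3) ≈ -1.1267

-1.1267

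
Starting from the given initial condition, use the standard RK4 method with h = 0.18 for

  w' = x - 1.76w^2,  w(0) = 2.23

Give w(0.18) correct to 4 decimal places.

RK4: k1 = f(x_n, w_n); k2 = f(x_n + h/2, w_n + (h/2)·k1); k3 = f(x_n + h/2, w_n + (h/2)·k2); k4 = f(x_n + h, w_n + h·k3); w_{n+1} = w_n + (h/6)·(k1 + 2k2 + 2k3 + k4).
x=0.000000, w=2.230000:
  k1 = f(0.000000, 2.230000) = -8.752304
  k2 = f(0.090000, 1.442293) = -3.571166
  k3 = f(0.090000, 1.908595) = -6.321214
  k4 = f(0.180000, 1.092182) = -1.919435
  w ← 2.230000 + (0.18/6)·(k1 + 2k2 + 2k3 + k4) = 1.316305
w(0.18) ≈ 1.3163

1.3163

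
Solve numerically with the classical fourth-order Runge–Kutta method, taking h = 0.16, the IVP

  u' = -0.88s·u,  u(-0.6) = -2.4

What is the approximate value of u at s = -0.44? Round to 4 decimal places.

RK4: k1 = f(s_n, u_n); k2 = f(s_n + h/2, u_n + (h/2)·k1); k3 = f(s_n + h/2, u_n + (h/2)·k2); k4 = f(s_n + h, u_n + h·k3); u_{n+1} = u_n + (h/6)·(k1 + 2k2 + 2k3 + k4).
s=-0.600000, u=-2.400000:
  k1 = f(-0.600000, -2.400000) = -1.267200
  k2 = f(-0.520000, -2.501376) = -1.144630
  k3 = f(-0.520000, -2.491570) = -1.140143
  k4 = f(-0.440000, -2.582423) = -0.999914
  u ← -2.400000 + (0.16/6)·(k1 + 2k2 + 2k3 + k4) = -2.582311
u(-0.44) ≈ -2.5823

-2.5823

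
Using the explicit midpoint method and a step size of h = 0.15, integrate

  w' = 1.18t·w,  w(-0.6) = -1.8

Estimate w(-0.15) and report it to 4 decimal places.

-1.4774

Midpoint: k1 = f(t_n, w_n); k2 = f(t_n + h/2, w_n + (h/2)·k1); w_{n+1} = w_n + h·k2.
t=-0.600000, w=-1.800000:
  k1 = f(-0.600000, -1.800000) = 1.274400
  k2 = f(-0.525000, -1.704420) = 1.055888
  w ← -1.800000 + 0.15·1.055888 = -1.641617
t=-0.450000, w=-1.641617:
  k1 = f(-0.450000, -1.641617) = 0.871699
  k2 = f(-0.375000, -1.576239) = 0.697486
  w ← -1.641617 + 0.15·0.697486 = -1.536994
t=-0.300000, w=-1.536994:
  k1 = f(-0.300000, -1.536994) = 0.544096
  k2 = f(-0.225000, -1.496187) = 0.397238
  w ← -1.536994 + 0.15·0.397238 = -1.477408
w(-0.15) ≈ -1.4774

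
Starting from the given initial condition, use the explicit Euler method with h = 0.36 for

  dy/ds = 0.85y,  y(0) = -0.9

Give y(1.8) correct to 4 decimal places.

-3.4195

Euler: y_{n+1} = y_n + h·f(s_n, y_n).
s=0.000000, y=-0.900000: f=-0.765000 → y ← -0.900000 + 0.36·(-0.765000) = -1.175400
s=0.360000, y=-1.175400: f=-0.999090 → y ← -1.175400 + 0.36·(-0.999090) = -1.535072
s=0.720000, y=-1.535072: f=-1.304812 → y ← -1.535072 + 0.36·(-1.304812) = -2.004805
s=1.080000, y=-2.004805: f=-1.704084 → y ← -2.004805 + 0.36·(-1.704084) = -2.618275
s=1.440000, y=-2.618275: f=-2.225534 → y ← -2.618275 + 0.36·(-2.225534) = -3.419467
y(1.8) ≈ -3.4195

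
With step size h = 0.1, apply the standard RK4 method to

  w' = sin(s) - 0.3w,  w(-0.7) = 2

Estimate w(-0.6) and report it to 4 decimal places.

RK4: k1 = f(s_n, w_n); k2 = f(s_n + h/2, w_n + (h/2)·k1); k3 = f(s_n + h/2, w_n + (h/2)·k2); k4 = f(s_n + h, w_n + h·k3); w_{n+1} = w_n + (h/6)·(k1 + 2k2 + 2k3 + k4).
s=-0.700000, w=2.000000:
  k1 = f(-0.700000, 2.000000) = -1.244218
  k2 = f(-0.650000, 1.937789) = -1.186523
  k3 = f(-0.650000, 1.940674) = -1.187389
  k4 = f(-0.600000, 1.881261) = -1.129021
  w ← 2.000000 + (0.1/6)·(k1 + 2k2 + 2k3 + k4) = 1.881316
w(-0.6) ≈ 1.8813

1.8813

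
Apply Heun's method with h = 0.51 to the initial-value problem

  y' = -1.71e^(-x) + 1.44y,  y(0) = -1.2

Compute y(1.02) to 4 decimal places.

Heun: k1 = f(x_n, y_n); k2 = f(x_n + h, y_n + h·k1); y_{n+1} = y_n + (h/2)·(k1 + k2).
x=0.000000, y=-1.200000:
  k1 = f(0.000000, -1.200000) = -3.438000
  k2 = f(0.510000, -2.953380) = -5.279715
  y ← -1.200000 + (0.51/2)·(-3.438000 + (-5.279715)) = -3.423017
x=0.510000, y=-3.423017:
  k1 = f(0.510000, -3.423017) = -5.955992
  k2 = f(1.020000, -6.460573) = -9.919843
  y ← -3.423017 + (0.51/2)·(-5.955992 + (-9.919843)) = -7.471355
y(1.02) ≈ -7.4714

-7.4714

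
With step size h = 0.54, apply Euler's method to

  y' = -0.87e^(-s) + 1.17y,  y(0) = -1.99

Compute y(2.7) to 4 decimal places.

Euler: y_{n+1} = y_n + h·f(s_n, y_n).
s=0.000000, y=-1.990000: f=-3.198300 → y ← -1.990000 + 0.54·(-3.198300) = -3.717082
s=0.540000, y=-3.717082: f=-4.855977 → y ← -3.717082 + 0.54·(-4.855977) = -6.339310
s=1.080000, y=-6.339310: f=-7.712440 → y ← -6.339310 + 0.54·(-7.712440) = -10.504027
s=1.620000, y=-10.504027: f=-12.461884 → y ← -10.504027 + 0.54·(-12.461884) = -17.233445
s=2.160000, y=-17.233445: f=-20.263463 → y ← -17.233445 + 0.54·(-20.263463) = -28.175715
y(2.7) ≈ -28.1757

-28.1757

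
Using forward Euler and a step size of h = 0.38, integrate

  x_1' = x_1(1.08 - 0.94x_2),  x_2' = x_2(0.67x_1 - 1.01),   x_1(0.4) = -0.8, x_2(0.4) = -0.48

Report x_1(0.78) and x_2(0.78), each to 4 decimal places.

Euler on (x_1,x_2): x_1_{n+1} = x_1_n + h·x_1', x_2_{n+1} = x_2_n + h·x_2'.
0.400000: (-0.800000, -0.480000); f=(-1.224960, 0.742080) → (-1.265485, -0.198010)
(x_1(0.78), x_2(0.78)) ≈ (-1.2655, -0.1980)

-1.2655, -0.1980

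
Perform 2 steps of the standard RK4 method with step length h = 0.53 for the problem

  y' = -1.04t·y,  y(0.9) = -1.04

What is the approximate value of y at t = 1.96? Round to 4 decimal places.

-0.2175

RK4: k1 = f(t_n, y_n); k2 = f(t_n + h/2, y_n + (h/2)·k1); k3 = f(t_n + h/2, y_n + (h/2)·k2); k4 = f(t_n + h, y_n + h·k3); y_{n+1} = y_n + (h/6)·(k1 + 2k2 + 2k3 + k4).
t=0.900000, y=-1.040000:
  k1 = f(0.900000, -1.040000) = 0.973440
  k2 = f(1.165000, -0.782038) = 0.947518
  k3 = f(1.165000, -0.788908) = 0.955841
  k4 = f(1.430000, -0.533404) = 0.793279
  y ← -1.040000 + (0.53/6)·(k1 + 2k2 + 2k3 + k4) = -0.547680
t=1.430000, y=-0.547680:
  k1 = f(1.430000, -0.547680) = 0.814509
  k2 = f(1.695000, -0.331835) = 0.584958
  k3 = f(1.695000, -0.392666) = 0.692191
  k4 = f(1.960000, -0.180818) = 0.368580
  y ← -0.547680 + (0.53/6)·(k1 + 2k2 + 2k3 + k4) = -0.217544
y(1.96) ≈ -0.2175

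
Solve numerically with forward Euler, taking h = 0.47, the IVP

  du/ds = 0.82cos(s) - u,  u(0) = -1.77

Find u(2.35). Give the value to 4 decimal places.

-0.0132

Euler: u_{n+1} = u_n + h·f(s_n, u_n).
s=0.000000, u=-1.770000: f=2.590000 → u ← -1.770000 + 0.47·2.590000 = -0.552700
s=0.470000, u=-0.552700: f=1.283786 → u ← -0.552700 + 0.47·1.283786 = 0.050679
s=0.940000, u=0.050679: f=0.432947 → u ← 0.050679 + 0.47·0.432947 = 0.254164
s=1.410000, u=0.254164: f=-0.122879 → u ← 0.254164 + 0.47·(-0.122879) = 0.196411
s=1.880000, u=0.196411: f=-0.445937 → u ← 0.196411 + 0.47·(-0.445937) = -0.013179
u(2.35) ≈ -0.0132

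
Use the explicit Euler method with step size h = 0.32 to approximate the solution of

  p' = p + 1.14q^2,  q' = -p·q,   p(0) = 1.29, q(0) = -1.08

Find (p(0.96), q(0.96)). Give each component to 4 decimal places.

3.9169, -0.0109

Euler on (p,q): p_{n+1} = p_n + h·p', q_{n+1} = q_n + h·q'.
0.000000: (1.290000, -1.080000); f=(2.619696, 1.393200) → (2.128303, -0.634176)
0.320000: (2.128303, -0.634176); f=(2.586787, 1.349719) → (2.956075, -0.202266)
0.640000: (2.956075, -0.202266); f=(3.002714, 0.597914) → (3.916943, -0.010934)
(p(0.96), q(0.96)) ≈ (3.9169, -0.0109)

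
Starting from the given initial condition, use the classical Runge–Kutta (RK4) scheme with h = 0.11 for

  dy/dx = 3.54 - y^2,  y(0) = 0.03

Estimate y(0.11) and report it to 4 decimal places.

RK4: k1 = f(x_n, y_n); k2 = f(x_n + h/2, y_n + (h/2)·k1); k3 = f(x_n + h/2, y_n + (h/2)·k2); k4 = f(x_n + h, y_n + h·k3); y_{n+1} = y_n + (h/6)·(k1 + 2k2 + 2k3 + k4).
x=0.000000, y=0.030000:
  k1 = f(0.000000, 0.030000) = 3.539100
  k2 = f(0.055000, 0.224651) = 3.489532
  k3 = f(0.055000, 0.221924) = 3.490750
  k4 = f(0.110000, 0.413982) = 3.368619
  y ← 0.030000 + (0.11/6)·(k1 + 2k2 + 2k3 + k4) = 0.412585
y(0.11) ≈ 0.4126

0.4126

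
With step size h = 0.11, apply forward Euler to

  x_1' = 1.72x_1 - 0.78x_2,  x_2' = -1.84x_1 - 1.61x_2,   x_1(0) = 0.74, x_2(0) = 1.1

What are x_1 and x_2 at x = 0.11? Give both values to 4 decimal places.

0.7856, 0.7554

Euler on (x_1,x_2): x_1_{n+1} = x_1_n + h·x_1', x_2_{n+1} = x_2_n + h·x_2'.
0.000000: (0.740000, 1.100000); f=(0.414800, -3.132600) → (0.785628, 0.755414)
(x_1(0.11), x_2(0.11)) ≈ (0.7856, 0.7554)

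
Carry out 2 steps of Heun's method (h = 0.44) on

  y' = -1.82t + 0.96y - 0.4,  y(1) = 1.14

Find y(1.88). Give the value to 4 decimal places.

-1.2359

Heun: k1 = f(t_n, y_n); k2 = f(t_n + h, y_n + h·k1); y_{n+1} = y_n + (h/2)·(k1 + k2).
t=1.000000, y=1.140000:
  k1 = f(1.000000, 1.140000) = -1.125600
  k2 = f(1.440000, 0.644736) = -2.401853
  y ← 1.140000 + (0.44/2)·(-1.125600 + (-2.401853)) = 0.363960
t=1.440000, y=0.363960:
  k1 = f(1.440000, 0.363960) = -2.671398
  k2 = f(1.880000, -0.811455) = -4.600597
  y ← 0.363960 + (0.44/2)·(-2.671398 + (-4.600597)) = -1.235879
y(1.88) ≈ -1.2359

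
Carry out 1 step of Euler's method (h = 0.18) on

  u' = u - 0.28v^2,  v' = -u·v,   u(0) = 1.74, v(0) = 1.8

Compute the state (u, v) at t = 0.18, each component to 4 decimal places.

1.8899, 1.2362

Euler on (u,v): u_{n+1} = u_n + h·u', v_{n+1} = v_n + h·v'.
0.000000: (1.740000, 1.800000); f=(0.832800, -3.132000) → (1.889904, 1.236240)
(u(0.18), v(0.18)) ≈ (1.8899, 1.2362)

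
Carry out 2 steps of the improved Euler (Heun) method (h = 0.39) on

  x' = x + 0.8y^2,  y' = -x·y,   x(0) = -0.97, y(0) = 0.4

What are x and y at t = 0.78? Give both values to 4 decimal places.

Heun on (x,y): k1 = f(t_n, state_n); k2 = f(t_n + h, state_n + h·k1); state_{n+1} = state_n + (h/2)·(k1 + k2).
0.000000: (-0.970000, 0.400000)
  k1 = (-0.842000, 0.388000)
  predictor → (-1.298380, 0.551320)
  k2 = (-1.055217, 0.715823)
  → (-1.339957, 0.615245)
0.390000: (-1.339957, 0.615245)
  k1 = (-1.037136, 0.824403)
  predictor → (-1.744440, 0.936762)
  k2 = (-1.042421, 1.634126)
  → (-1.745471, 1.094659)
(x(0.78), y(0.78)) ≈ (-1.7455, 1.0947)

-1.7455, 1.0947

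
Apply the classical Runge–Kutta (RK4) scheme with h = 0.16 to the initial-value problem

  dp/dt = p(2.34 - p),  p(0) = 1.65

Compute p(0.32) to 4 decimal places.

RK4: k1 = f(t_n, p_n); k2 = f(t_n + h/2, p_n + (h/2)·k1); k3 = f(t_n + h/2, p_n + (h/2)·k2); k4 = f(t_n + h, p_n + h·k3); p_{n+1} = p_n + (h/6)·(k1 + 2k2 + 2k3 + k4).
t=0.000000, p=1.650000:
  k1 = f(0.000000, 1.650000) = 1.138500
  k2 = f(0.080000, 1.741080) = 1.042768
  k3 = f(0.080000, 1.733421) = 1.051456
  k4 = f(0.160000, 1.818233) = 0.948694
  p ← 1.650000 + (0.16/6)·(k1 + 2k2 + 2k3 + k4) = 1.817350
t=0.160000, p=1.817350:
  k1 = f(0.160000, 1.817350) = 0.949837
  k2 = f(0.240000, 1.893337) = 0.845683
  k3 = f(0.240000, 1.885005) = 0.857668
  k4 = f(0.320000, 1.954577) = 0.753338
  p ← 1.817350 + (0.16/6)·(k1 + 2k2 + 2k3 + k4) = 1.953614
p(0.32) ≈ 1.9536

1.9536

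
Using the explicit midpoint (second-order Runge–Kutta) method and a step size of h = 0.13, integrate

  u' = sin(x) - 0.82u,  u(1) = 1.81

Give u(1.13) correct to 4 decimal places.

1.7352

Midpoint: k1 = f(x_n, u_n); k2 = f(x_n + h/2, u_n + (h/2)·k1); u_{n+1} = u_n + h·k2.
x=1.000000, u=1.810000:
  k1 = f(1.000000, 1.810000) = -0.642729
  k2 = f(1.065000, 1.768223) = -0.575154
  u ← 1.810000 + 0.13·(-0.575154) = 1.735230
u(1.13) ≈ 1.7352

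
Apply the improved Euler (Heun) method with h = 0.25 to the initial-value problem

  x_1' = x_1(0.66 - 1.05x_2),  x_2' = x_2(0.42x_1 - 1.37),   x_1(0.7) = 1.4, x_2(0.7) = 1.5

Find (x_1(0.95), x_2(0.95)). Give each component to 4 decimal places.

Heun on (x_1,x_2): k1 = f(s_n, state_n); k2 = f(s_n + h, state_n + h·k1); state_{n+1} = state_n + (h/2)·(k1 + k2).
0.700000: (1.400000, 1.500000)
  k1 = (-1.281000, -1.173000)
  predictor → (1.079750, 1.206750)
  k2 = (-0.655503, -1.105992)
  → (1.157937, 1.215126)
(x_1(0.95), x_2(0.95)) ≈ (1.1579, 1.2151)

1.1579, 1.2151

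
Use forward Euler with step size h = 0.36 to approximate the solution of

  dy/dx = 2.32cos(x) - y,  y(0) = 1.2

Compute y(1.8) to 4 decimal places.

Euler: y_{n+1} = y_n + h·f(x_n, y_n).
x=0.000000, y=1.200000: f=1.120000 → y ← 1.200000 + 0.36·1.120000 = 1.603200
x=0.360000, y=1.603200: f=0.568081 → y ← 1.603200 + 0.36·0.568081 = 1.807709
x=0.720000, y=1.807709: f=-0.063520 → y ← 1.807709 + 0.36·(-0.063520) = 1.784842
x=1.080000, y=1.784842: f=-0.691360 → y ← 1.784842 + 0.36·(-0.691360) = 1.535952
x=1.440000, y=1.535952: f=-1.233369 → y ← 1.535952 + 0.36·(-1.233369) = 1.091939
y(1.8) ≈ 1.0919

1.0919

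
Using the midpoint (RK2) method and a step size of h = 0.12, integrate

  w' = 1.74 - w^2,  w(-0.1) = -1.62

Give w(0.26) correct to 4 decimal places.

Midpoint: k1 = f(s_n, w_n); k2 = f(s_n + h/2, w_n + (h/2)·k1); w_{n+1} = w_n + h·k2.
s=-0.100000, w=-1.620000:
  k1 = f(-0.100000, -1.620000) = -0.884400
  k2 = f(-0.040000, -1.673064) = -1.059143
  w ← -1.620000 + 0.12·(-1.059143) = -1.747097
s=0.020000, w=-1.747097:
  k1 = f(0.020000, -1.747097) = -1.312349
  k2 = f(0.080000, -1.825838) = -1.593685
  w ← -1.747097 + 0.12·(-1.593685) = -1.938339
s=0.140000, w=-1.938339:
  k1 = f(0.140000, -1.938339) = -2.017159
  k2 = f(0.200000, -2.059369) = -2.501000
  w ← -1.938339 + 0.12·(-2.501000) = -2.238459
w(0.26) ≈ -2.2385

-2.2385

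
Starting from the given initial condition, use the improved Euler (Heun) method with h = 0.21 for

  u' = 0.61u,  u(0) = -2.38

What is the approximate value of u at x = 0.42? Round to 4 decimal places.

-3.0730

Heun: k1 = f(x_n, u_n); k2 = f(x_n + h, u_n + h·k1); u_{n+1} = u_n + (h/2)·(k1 + k2).
x=0.000000, u=-2.380000:
  k1 = f(0.000000, -2.380000) = -1.451800
  k2 = f(0.210000, -2.684878) = -1.637776
  u ← -2.380000 + (0.21/2)·(-1.451800 + (-1.637776)) = -2.704405
x=0.210000, u=-2.704405:
  k1 = f(0.210000, -2.704405) = -1.649687
  k2 = f(0.420000, -3.050840) = -1.861012
  u ← -2.704405 + (0.21/2)·(-1.649687 + (-1.861012)) = -3.073029
u(0.42) ≈ -3.0730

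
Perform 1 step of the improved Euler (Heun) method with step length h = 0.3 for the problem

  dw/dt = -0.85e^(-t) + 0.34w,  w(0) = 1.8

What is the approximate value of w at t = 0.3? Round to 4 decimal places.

Heun: k1 = f(t_n, w_n); k2 = f(t_n + h, w_n + h·k1); w_{n+1} = w_n + (h/2)·(k1 + k2).
t=0.000000, w=1.800000:
  k1 = f(0.000000, 1.800000) = -0.238000
  k2 = f(0.300000, 1.728600) = -0.041971
  w ← 1.800000 + (0.3/2)·(-0.238000 + (-0.041971)) = 1.758004
w(0.3) ≈ 1.7580

1.7580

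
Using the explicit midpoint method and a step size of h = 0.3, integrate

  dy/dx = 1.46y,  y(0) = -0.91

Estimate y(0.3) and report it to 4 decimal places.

Midpoint: k1 = f(x_n, y_n); k2 = f(x_n + h/2, y_n + (h/2)·k1); y_{n+1} = y_n + h·k2.
x=0.000000, y=-0.910000:
  k1 = f(0.000000, -0.910000) = -1.328600
  k2 = f(0.150000, -1.109290) = -1.619563
  y ← -0.910000 + 0.3·(-1.619563) = -1.395869
y(0.3) ≈ -1.3959

-1.3959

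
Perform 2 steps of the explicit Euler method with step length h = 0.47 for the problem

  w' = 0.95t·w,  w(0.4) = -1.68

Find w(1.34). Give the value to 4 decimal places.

-2.7492

Euler: w_{n+1} = w_n + h·f(t_n, w_n).
t=0.400000, w=-1.680000: f=-0.638400 → w ← -1.680000 + 0.47·(-0.638400) = -1.980048
t=0.870000, w=-1.980048: f=-1.636510 → w ← -1.980048 + 0.47·(-1.636510) = -2.749208
w(1.34) ≈ -2.7492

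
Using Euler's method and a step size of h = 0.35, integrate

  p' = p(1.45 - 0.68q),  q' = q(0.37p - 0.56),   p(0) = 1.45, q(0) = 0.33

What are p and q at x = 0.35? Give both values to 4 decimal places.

Euler on (p,q): p_{n+1} = p_n + h·p', q_{n+1} = q_n + h·q'.
0.000000: (1.450000, 0.330000); f=(1.777120, -0.007755) → (2.071992, 0.327286)
(p(0.35), q(0.35)) ≈ (2.0720, 0.3273)

2.0720, 0.3273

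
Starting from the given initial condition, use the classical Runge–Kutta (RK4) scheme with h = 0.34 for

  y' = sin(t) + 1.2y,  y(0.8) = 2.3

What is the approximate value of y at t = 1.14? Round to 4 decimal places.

RK4: k1 = f(t_n, y_n); k2 = f(t_n + h/2, y_n + (h/2)·k1); k3 = f(t_n + h/2, y_n + (h/2)·k2); k4 = f(t_n + h, y_n + h·k3); y_{n+1} = y_n + (h/6)·(k1 + 2k2 + 2k3 + k4).
t=0.800000, y=2.300000:
  k1 = f(0.800000, 2.300000) = 3.477356
  k2 = f(0.970000, 2.891151) = 4.294266
  k3 = f(0.970000, 3.030025) = 4.460916
  k4 = f(1.140000, 3.816711) = 5.488687
  y ← 2.300000 + (0.34/6)·(k1 + 2k2 + 2k3 + k4) = 3.800330
y(1.14) ≈ 3.8003

3.8003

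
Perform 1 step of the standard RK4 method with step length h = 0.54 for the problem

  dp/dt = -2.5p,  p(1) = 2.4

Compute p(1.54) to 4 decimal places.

0.6950

RK4: k1 = f(t_n, p_n); k2 = f(t_n + h/2, p_n + (h/2)·k1); k3 = f(t_n + h/2, p_n + (h/2)·k2); k4 = f(t_n + h, p_n + h·k3); p_{n+1} = p_n + (h/6)·(k1 + 2k2 + 2k3 + k4).
t=1.000000, p=2.400000:
  k1 = f(1.000000, 2.400000) = -6.000000
  k2 = f(1.270000, 0.780000) = -1.950000
  k3 = f(1.270000, 1.873500) = -4.683750
  k4 = f(1.540000, -0.129225) = 0.323063
  p ← 2.400000 + (0.54/6)·(k1 + 2k2 + 2k3 + k4) = 0.695001
p(1.54) ≈ 0.6950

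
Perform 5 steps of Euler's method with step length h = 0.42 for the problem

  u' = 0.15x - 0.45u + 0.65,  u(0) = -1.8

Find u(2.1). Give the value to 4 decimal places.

0.5253

Euler: u_{n+1} = u_n + h·f(x_n, u_n).
x=0.000000, u=-1.800000: f=1.460000 → u ← -1.800000 + 0.42·1.460000 = -1.186800
x=0.420000, u=-1.186800: f=1.247060 → u ← -1.186800 + 0.42·1.247060 = -0.663035
x=0.840000, u=-0.663035: f=1.074366 → u ← -0.663035 + 0.42·1.074366 = -0.211801
x=1.260000, u=-0.211801: f=0.934311 → u ← -0.211801 + 0.42·0.934311 = 0.180609
x=1.680000, u=0.180609: f=0.820726 → u ← 0.180609 + 0.42·0.820726 = 0.525314
u(2.1) ≈ 0.5253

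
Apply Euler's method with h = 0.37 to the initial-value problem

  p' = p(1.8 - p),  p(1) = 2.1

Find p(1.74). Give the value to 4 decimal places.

1.8207

Euler: p_{n+1} = p_n + h·f(s_n, p_n).
s=1.000000, p=2.100000: f=-0.630000 → p ← 2.100000 + 0.37·(-0.630000) = 1.866900
s=1.370000, p=1.866900: f=-0.124896 → p ← 1.866900 + 0.37·(-0.124896) = 1.820689
p(1.74) ≈ 1.8207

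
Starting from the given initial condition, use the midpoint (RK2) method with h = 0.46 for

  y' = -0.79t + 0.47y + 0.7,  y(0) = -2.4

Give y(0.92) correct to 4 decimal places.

-3.2610

Midpoint: k1 = f(t_n, y_n); k2 = f(t_n + h/2, y_n + (h/2)·k1); y_{n+1} = y_n + h·k2.
t=0.000000, y=-2.400000:
  k1 = f(0.000000, -2.400000) = -0.428000
  k2 = f(0.230000, -2.498440) = -0.655967
  y ← -2.400000 + 0.46·(-0.655967) = -2.701745
t=0.460000, y=-2.701745:
  k1 = f(0.460000, -2.701745) = -0.933220
  k2 = f(0.690000, -2.916385) = -1.215801
  y ← -2.701745 + 0.46·(-1.215801) = -3.261013
y(0.92) ≈ -3.2610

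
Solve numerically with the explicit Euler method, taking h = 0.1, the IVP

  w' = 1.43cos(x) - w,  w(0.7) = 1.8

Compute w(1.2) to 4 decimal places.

Euler: w_{n+1} = w_n + h·f(x_n, w_n).
x=0.700000, w=1.800000: f=-0.706276 → w ← 1.800000 + 0.1·(-0.706276) = 1.729372
x=0.800000, w=1.729372: f=-0.733082 → w ← 1.729372 + 0.1·(-0.733082) = 1.656064
x=0.900000, w=1.656064: f=-0.767162 → w ← 1.656064 + 0.1·(-0.767162) = 1.579348
x=1.000000, w=1.579348: f=-0.806716 → w ← 1.579348 + 0.1·(-0.806716) = 1.498676
x=1.100000, w=1.498676: f=-0.850034 → w ← 1.498676 + 0.1·(-0.850034) = 1.413673
w(1.2) ≈ 1.4137

1.4137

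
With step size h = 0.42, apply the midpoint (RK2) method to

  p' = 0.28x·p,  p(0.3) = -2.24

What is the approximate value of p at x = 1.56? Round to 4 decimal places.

Midpoint: k1 = f(x_n, p_n); k2 = f(x_n + h/2, p_n + (h/2)·k1); p_{n+1} = p_n + h·k2.
x=0.300000, p=-2.240000:
  k1 = f(0.300000, -2.240000) = -0.188160
  k2 = f(0.510000, -2.279514) = -0.325515
  p ← -2.240000 + 0.42·(-0.325515) = -2.376716
x=0.720000, p=-2.376716:
  k1 = f(0.720000, -2.376716) = -0.479146
  k2 = f(0.930000, -2.477337) = -0.645098
  p ← -2.376716 + 0.42·(-0.645098) = -2.647657
x=1.140000, p=-2.647657:
  k1 = f(1.140000, -2.647657) = -0.845132
  k2 = f(1.350000, -2.825135) = -1.067901
  p ← -2.647657 + 0.42·(-1.067901) = -3.096176
p(1.56) ≈ -3.0962

-3.0962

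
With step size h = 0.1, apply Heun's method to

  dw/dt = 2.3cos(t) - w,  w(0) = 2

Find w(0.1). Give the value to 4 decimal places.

Heun: k1 = f(t_n, w_n); k2 = f(t_n + h, w_n + h·k1); w_{n+1} = w_n + (h/2)·(k1 + k2).
t=0.000000, w=2.000000:
  k1 = f(0.000000, 2.000000) = 0.300000
  k2 = f(0.100000, 2.030000) = 0.258510
  w ← 2.000000 + (0.1/2)·(0.300000 + 0.258510) = 2.027925
w(0.1) ≈ 2.0279

2.0279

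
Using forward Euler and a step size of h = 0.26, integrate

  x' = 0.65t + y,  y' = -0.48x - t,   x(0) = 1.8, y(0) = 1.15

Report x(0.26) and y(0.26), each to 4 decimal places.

Euler on (x,y): x_{n+1} = x_n + h·x', y_{n+1} = y_n + h·y'.
0.000000: (1.800000, 1.150000); f=(1.150000, -0.864000) → (2.099000, 0.925360)
(x(0.26), y(0.26)) ≈ (2.0990, 0.9254)

2.0990, 0.9254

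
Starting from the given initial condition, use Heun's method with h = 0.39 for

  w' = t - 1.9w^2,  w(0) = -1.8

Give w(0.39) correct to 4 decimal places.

Heun: k1 = f(t_n, w_n); k2 = f(t_n + h, w_n + h·k1); w_{n+1} = w_n + (h/2)·(k1 + k2).
t=0.000000, w=-1.800000:
  k1 = f(0.000000, -1.800000) = -6.156000
  k2 = f(0.390000, -4.200840) = -33.139408
  w ← -1.800000 + (0.39/2)·(-6.156000 + (-33.139408)) = -9.462605
w(0.39) ≈ -9.4626

-9.4626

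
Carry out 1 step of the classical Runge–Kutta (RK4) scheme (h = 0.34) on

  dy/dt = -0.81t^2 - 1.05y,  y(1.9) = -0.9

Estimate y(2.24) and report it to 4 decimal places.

-1.6342

RK4: k1 = f(t_n, y_n); k2 = f(t_n + h/2, y_n + (h/2)·k1); k3 = f(t_n + h/2, y_n + (h/2)·k2); k4 = f(t_n + h, y_n + h·k3); y_{n+1} = y_n + (h/6)·(k1 + 2k2 + 2k3 + k4).
t=1.900000, y=-0.900000:
  k1 = f(1.900000, -0.900000) = -1.979100
  k2 = f(2.070000, -1.236447) = -2.172500
  k3 = f(2.070000, -1.269325) = -2.137978
  k4 = f(2.240000, -1.626912) = -2.355998
  y ← -0.900000 + (0.34/6)·(k1 + 2k2 + 2k3 + k4) = -1.634176
y(2.24) ≈ -1.6342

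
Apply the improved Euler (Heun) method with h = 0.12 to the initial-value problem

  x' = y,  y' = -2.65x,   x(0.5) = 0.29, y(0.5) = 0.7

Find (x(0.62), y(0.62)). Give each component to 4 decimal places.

Heun on (x,y): k1 = f(t_n, state_n); k2 = f(t_n + h, state_n + h·k1); state_{n+1} = state_n + (h/2)·(k1 + k2).
0.500000: (0.290000, 0.700000)
  k1 = (0.700000, -0.768500)
  predictor → (0.374000, 0.607780)
  k2 = (0.607780, -0.991100)
  → (0.368467, 0.594424)
(x(0.62), y(0.62)) ≈ (0.3685, 0.5944)

0.3685, 0.5944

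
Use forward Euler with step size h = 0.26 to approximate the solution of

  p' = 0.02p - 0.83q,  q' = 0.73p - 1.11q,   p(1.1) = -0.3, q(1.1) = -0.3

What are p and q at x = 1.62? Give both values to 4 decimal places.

Euler on (p,q): p_{n+1} = p_n + h·p', q_{n+1} = q_n + h·q'.
1.100000: (-0.300000, -0.300000); f=(0.243000, 0.114000) → (-0.236820, -0.270360)
1.360000: (-0.236820, -0.270360); f=(0.219662, 0.127221) → (-0.179708, -0.237283)
(p(1.62), q(1.62)) ≈ (-0.1797, -0.2373)

-0.1797, -0.2373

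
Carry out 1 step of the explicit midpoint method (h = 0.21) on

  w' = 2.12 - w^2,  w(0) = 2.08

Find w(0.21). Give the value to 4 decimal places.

Midpoint: k1 = f(s_n, w_n); k2 = f(s_n + h/2, w_n + (h/2)·k1); w_{n+1} = w_n + h·k2.
s=0.000000, w=2.080000:
  k1 = f(0.000000, 2.080000) = -2.206400
  k2 = f(0.105000, 1.848328) = -1.296316
  w ← 2.080000 + 0.21·(-1.296316) = 1.807774
w(0.21) ≈ 1.8078

1.8078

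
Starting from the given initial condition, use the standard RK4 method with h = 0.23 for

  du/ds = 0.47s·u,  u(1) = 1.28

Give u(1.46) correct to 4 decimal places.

1.6699

RK4: k1 = f(s_n, u_n); k2 = f(s_n + h/2, u_n + (h/2)·k1); k3 = f(s_n + h/2, u_n + (h/2)·k2); k4 = f(s_n + h, u_n + h·k3); u_{n+1} = u_n + (h/6)·(k1 + 2k2 + 2k3 + k4).
s=1.000000, u=1.280000:
  k1 = f(1.000000, 1.280000) = 0.601600
  k2 = f(1.115000, 1.349184) = 0.707040
  k3 = f(1.115000, 1.361310) = 0.713394
  k4 = f(1.230000, 1.444081) = 0.834823
  u ← 1.280000 + (0.23/6)·(k1 + 2k2 + 2k3 + k4) = 1.443963
s=1.230000, u=1.443963:
  k1 = f(1.230000, 1.443963) = 0.834755
  k2 = f(1.345000, 1.539960) = 0.973485
  k3 = f(1.345000, 1.555914) = 0.983571
  k4 = f(1.460000, 1.670184) = 1.146080
  u ← 1.443963 + (0.23/6)·(k1 + 2k2 + 2k3 + k4) = 1.669936
u(1.46) ≈ 1.6699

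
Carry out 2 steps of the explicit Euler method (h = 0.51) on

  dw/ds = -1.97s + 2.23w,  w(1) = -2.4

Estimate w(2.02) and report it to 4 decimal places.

Euler: w_{n+1} = w_n + h·f(s_n, w_n).
s=1.000000, w=-2.400000: f=-7.322000 → w ← -2.400000 + 0.51·(-7.322000) = -6.134220
s=1.510000, w=-6.134220: f=-16.654011 → w ← -6.134220 + 0.51·(-16.654011) = -14.627765
w(2.02) ≈ -14.6278

-14.6278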